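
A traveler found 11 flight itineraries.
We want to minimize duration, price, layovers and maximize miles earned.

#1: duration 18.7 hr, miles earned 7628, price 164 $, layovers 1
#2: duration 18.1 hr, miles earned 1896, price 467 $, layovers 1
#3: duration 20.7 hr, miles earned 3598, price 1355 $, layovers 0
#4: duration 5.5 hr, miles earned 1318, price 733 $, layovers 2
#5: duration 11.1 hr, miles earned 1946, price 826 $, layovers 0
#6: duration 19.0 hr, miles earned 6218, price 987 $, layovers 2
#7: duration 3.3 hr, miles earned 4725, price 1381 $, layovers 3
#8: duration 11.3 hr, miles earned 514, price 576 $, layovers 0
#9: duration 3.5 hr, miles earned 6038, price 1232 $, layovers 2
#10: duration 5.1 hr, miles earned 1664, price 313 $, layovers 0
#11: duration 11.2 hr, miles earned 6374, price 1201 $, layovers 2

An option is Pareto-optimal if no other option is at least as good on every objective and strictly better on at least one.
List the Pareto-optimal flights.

#1: not dominated (best miles earned).
#2: not dominated.
#3: not dominated.
#4: dominated by #10 (duration 5.1≤5.5, miles earned 1664≥1318, price 313≤733, layovers 0≤2).
#5: not dominated.
#6: dominated by #1 (duration 18.7≤19.0, miles earned 7628≥6218, price 164≤987, layovers 1≤2).
#7: not dominated (best duration).
#8: dominated by #10 (duration 5.1≤11.3, miles earned 1664≥514, price 313≤576, layovers 0≤0).
#9: not dominated.
#10: not dominated.
#11: not dominated.

#1, #2, #3, #5, #7, #9, #10, #11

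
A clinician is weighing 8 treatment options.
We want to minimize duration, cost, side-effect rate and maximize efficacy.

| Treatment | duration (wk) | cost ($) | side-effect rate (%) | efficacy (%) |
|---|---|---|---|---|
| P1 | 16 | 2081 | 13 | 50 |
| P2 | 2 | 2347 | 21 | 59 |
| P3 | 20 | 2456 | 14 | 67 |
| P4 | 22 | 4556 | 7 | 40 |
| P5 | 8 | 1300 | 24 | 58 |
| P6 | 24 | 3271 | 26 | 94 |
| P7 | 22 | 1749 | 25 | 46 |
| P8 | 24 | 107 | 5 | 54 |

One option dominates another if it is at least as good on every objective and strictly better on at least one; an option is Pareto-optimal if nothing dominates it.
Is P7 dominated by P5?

P5 vs P7: duration 8≤22, cost 1300≤1749, side-effect rate 24≤25, efficacy 58≥46 — P5 is at least as good on every objective with at least one strict improvement.

Yes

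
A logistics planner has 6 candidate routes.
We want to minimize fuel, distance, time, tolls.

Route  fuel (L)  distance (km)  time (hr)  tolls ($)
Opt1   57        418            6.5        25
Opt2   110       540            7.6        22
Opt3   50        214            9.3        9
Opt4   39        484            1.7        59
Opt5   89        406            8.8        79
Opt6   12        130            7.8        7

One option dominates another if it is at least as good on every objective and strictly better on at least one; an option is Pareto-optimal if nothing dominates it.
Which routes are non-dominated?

Opt1, Opt2, Opt4, Opt6

Opt1: not dominated.
Opt2: not dominated.
Opt3: dominated by Opt6 (fuel 12≤50, distance 130≤214, time 7.8≤9.3, tolls 7≤9).
Opt4: not dominated (best time).
Opt5: dominated by Opt6 (fuel 12≤89, distance 130≤406, time 7.8≤8.8, tolls 7≤79).
Opt6: not dominated (best fuel).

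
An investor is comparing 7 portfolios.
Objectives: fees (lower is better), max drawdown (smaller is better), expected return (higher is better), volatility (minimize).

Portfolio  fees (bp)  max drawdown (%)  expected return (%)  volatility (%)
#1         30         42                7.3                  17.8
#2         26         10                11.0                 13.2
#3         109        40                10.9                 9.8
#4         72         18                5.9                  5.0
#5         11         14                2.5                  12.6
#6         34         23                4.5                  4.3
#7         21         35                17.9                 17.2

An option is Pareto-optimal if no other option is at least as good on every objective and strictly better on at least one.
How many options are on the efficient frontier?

#1: dominated by #2 (fees 26≤30, max drawdown 10≤42, expected return 11.0≥7.3, volatility 13.2≤17.8).
#2: not dominated (best max drawdown).
#3: not dominated.
#4: not dominated.
#5: not dominated (best fees).
#6: not dominated (best volatility).
#7: not dominated (best expected return).
Pareto-optimal: #2, #3, #4, #5, #6, #7 → 6.

6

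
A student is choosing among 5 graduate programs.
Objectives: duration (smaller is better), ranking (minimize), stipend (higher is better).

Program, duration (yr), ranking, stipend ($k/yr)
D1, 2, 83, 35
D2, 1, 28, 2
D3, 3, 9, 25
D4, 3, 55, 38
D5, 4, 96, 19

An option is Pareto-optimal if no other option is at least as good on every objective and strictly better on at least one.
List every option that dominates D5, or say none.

D1: duration 2≤4, ranking 83≤96, stipend 35≥19 — dominates D5.
D3: duration 3≤4, ranking 9≤96, stipend 25≥19 — dominates D5.
D4: duration 3≤4, ranking 55≤96, stipend 38≥19 — dominates D5.
Others (D2) are each worse than D5 on at least one objective.

D1, D3, D4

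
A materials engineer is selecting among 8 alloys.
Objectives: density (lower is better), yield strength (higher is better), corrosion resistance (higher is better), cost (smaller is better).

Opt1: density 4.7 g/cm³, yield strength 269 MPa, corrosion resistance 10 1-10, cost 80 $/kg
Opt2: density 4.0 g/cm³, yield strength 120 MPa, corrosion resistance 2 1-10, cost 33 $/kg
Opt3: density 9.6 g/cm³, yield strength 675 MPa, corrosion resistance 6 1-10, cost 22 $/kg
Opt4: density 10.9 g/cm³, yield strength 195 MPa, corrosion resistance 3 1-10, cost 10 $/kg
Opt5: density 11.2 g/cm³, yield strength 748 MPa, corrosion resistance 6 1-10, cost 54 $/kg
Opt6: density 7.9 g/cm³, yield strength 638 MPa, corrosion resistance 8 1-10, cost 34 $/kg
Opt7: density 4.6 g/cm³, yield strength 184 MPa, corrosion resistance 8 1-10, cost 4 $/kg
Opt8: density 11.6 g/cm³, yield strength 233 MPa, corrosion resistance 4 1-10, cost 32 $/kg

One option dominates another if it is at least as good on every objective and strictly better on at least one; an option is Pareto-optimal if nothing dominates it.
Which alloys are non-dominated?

Opt1: not dominated (best corrosion resistance).
Opt2: not dominated (best density).
Opt3: not dominated.
Opt4: not dominated.
Opt5: not dominated (best yield strength).
Opt6: not dominated.
Opt7: not dominated (best cost).
Opt8: dominated by Opt3 (density 9.6≤11.6, yield strength 675≥233, corrosion resistance 6≥4, cost 22≤32).

Opt1, Opt2, Opt3, Opt4, Opt5, Opt6, Opt7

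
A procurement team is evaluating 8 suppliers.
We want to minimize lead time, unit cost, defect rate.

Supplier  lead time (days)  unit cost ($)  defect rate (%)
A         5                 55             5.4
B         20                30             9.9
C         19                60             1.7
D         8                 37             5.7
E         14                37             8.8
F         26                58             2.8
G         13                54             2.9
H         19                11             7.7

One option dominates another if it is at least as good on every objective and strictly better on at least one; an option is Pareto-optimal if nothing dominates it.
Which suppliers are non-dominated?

A, C, D, F, G, H

A: not dominated (best lead time).
B: dominated by H (lead time 19≤20, unit cost 11≤30, defect rate 7.7≤9.9).
C: not dominated (best defect rate).
D: not dominated.
E: dominated by D (lead time 8≤14, unit cost 37≤37, defect rate 5.7≤8.8).
F: not dominated.
G: not dominated.
H: not dominated (best unit cost).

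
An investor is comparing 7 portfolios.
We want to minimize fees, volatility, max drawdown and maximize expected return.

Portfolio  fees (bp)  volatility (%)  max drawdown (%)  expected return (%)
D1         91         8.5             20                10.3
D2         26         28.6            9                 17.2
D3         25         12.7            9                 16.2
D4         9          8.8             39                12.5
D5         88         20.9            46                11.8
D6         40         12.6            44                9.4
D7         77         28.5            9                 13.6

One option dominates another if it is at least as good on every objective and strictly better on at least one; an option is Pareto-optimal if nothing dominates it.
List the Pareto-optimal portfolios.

D1: not dominated (best volatility).
D2: not dominated (best expected return).
D3: not dominated.
D4: not dominated (best fees).
D5: dominated by D3 (fees 25≤88, volatility 12.7≤20.9, max drawdown 9≤46, expected return 16.2≥11.8).
D6: dominated by D4 (fees 9≤40, volatility 8.8≤12.6, max drawdown 39≤44, expected return 12.5≥9.4).
D7: dominated by D3 (fees 25≤77, volatility 12.7≤28.5, max drawdown 9≤9, expected return 16.2≥13.6).

D1, D2, D3, D4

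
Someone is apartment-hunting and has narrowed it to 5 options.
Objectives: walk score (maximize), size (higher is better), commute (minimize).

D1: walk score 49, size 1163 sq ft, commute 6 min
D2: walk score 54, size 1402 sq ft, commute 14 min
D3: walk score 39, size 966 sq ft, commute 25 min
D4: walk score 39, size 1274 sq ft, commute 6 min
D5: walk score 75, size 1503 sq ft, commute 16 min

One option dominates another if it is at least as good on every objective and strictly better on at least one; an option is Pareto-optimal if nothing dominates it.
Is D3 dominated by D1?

D1 vs D3: walk score 49≥39, size 1163≥966, commute 6≤25 — D1 is at least as good on every objective with at least one strict improvement.

Yes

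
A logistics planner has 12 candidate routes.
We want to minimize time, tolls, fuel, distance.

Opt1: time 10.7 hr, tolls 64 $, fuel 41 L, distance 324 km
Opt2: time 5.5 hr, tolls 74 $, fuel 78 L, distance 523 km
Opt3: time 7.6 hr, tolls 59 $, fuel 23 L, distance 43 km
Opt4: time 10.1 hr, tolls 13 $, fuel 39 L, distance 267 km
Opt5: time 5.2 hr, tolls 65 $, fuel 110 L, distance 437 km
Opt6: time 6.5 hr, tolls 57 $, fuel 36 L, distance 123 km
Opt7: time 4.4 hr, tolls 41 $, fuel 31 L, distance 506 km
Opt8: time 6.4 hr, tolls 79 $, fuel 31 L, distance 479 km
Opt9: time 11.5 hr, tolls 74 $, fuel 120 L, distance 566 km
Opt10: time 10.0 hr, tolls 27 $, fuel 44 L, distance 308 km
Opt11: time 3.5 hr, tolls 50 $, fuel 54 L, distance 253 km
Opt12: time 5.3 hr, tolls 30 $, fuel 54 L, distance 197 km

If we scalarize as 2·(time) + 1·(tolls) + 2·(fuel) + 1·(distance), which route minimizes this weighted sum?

Opt3

Opt1: 2·10.7 + 1·64 + 2·41 + 1·324 = 491.4
Opt2: 2·5.5 + 1·74 + 2·78 + 1·523 = 764.0
Opt3: 2·7.6 + 1·59 + 2·23 + 1·43 = 163.2
Opt4: 2·10.1 + 1·13 + 2·39 + 1·267 = 378.2
Opt5: 2·5.2 + 1·65 + 2·110 + 1·437 = 732.4
Opt6: 2·6.5 + 1·57 + 2·36 + 1·123 = 265.0
Opt7: 2·4.4 + 1·41 + 2·31 + 1·506 = 617.8
Opt8: 2·6.4 + 1·79 + 2·31 + 1·479 = 632.8
Opt9: 2·11.5 + 1·74 + 2·120 + 1·566 = 903.0
Opt10: 2·10.0 + 1·27 + 2·44 + 1·308 = 443.0
Opt11: 2·3.5 + 1·50 + 2·54 + 1·253 = 418.0
Opt12: 2·5.3 + 1·30 + 2·54 + 1·197 = 345.6
Lowest: Opt3 at 163.2.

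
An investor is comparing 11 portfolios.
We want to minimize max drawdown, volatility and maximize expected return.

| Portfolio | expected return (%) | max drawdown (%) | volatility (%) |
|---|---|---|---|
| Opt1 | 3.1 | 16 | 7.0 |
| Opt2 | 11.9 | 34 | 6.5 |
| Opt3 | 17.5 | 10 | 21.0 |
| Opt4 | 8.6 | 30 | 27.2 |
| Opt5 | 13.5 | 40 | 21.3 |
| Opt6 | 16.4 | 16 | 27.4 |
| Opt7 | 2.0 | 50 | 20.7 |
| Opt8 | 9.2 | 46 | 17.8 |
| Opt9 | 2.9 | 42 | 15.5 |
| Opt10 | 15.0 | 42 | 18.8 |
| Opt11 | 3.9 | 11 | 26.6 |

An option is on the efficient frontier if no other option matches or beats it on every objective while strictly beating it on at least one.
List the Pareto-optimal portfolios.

Opt1, Opt2, Opt3, Opt10

Opt1: not dominated.
Opt2: not dominated (best volatility).
Opt3: not dominated (best expected return).
Opt4: dominated by Opt3 (expected return 17.5≥8.6, max drawdown 10≤30, volatility 21.0≤27.2).
Opt5: dominated by Opt3 (expected return 17.5≥13.5, max drawdown 10≤40, volatility 21.0≤21.3).
Opt6: dominated by Opt3 (expected return 17.5≥16.4, max drawdown 10≤16, volatility 21.0≤27.4).
Opt7: dominated by Opt1 (expected return 3.1≥2.0, max drawdown 16≤50, volatility 7.0≤20.7).
Opt8: dominated by Opt2 (expected return 11.9≥9.2, max drawdown 34≤46, volatility 6.5≤17.8).
Opt9: dominated by Opt1 (expected return 3.1≥2.9, max drawdown 16≤42, volatility 7.0≤15.5).
Opt10: not dominated.
Opt11: dominated by Opt3 (expected return 17.5≥3.9, max drawdown 10≤11, volatility 21.0≤26.6).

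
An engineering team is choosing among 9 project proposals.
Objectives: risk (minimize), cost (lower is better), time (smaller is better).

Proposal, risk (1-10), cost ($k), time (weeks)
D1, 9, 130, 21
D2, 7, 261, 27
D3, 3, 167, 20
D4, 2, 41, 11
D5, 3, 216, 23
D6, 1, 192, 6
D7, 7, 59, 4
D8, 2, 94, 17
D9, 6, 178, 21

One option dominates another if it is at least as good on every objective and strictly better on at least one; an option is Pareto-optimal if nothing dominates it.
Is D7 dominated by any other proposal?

No

D1: worse on risk (9 vs 7).
D2: worse on cost (261 vs 59).
D3: worse on cost (167 vs 59).
D4: worse on time (11 vs 4).
D5: worse on cost (216 vs 59).
D6: worse on cost (192 vs 59).
D8: worse on cost (94 vs 59).
D9: worse on cost (178 vs 59).
No option is at least as good as D7 on every objective and strictly better on one.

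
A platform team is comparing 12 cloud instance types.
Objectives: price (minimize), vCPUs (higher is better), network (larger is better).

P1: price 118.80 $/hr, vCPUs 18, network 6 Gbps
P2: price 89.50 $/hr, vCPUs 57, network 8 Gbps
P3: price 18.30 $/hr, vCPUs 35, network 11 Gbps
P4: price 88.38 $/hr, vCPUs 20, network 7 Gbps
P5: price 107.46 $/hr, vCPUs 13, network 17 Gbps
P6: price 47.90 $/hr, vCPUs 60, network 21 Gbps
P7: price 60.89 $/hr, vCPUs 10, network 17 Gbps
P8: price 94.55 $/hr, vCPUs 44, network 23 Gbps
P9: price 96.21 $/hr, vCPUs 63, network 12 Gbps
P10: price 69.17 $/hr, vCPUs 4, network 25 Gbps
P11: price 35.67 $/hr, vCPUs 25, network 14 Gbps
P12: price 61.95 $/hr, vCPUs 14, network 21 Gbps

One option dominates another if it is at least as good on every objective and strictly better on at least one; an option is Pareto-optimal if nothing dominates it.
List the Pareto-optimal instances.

P3, P6, P8, P9, P10, P11

P1: dominated by P2 (price 89.50≤118.80, vCPUs 57≥18, network 8≥6).
P2: dominated by P6 (price 47.90≤89.50, vCPUs 60≥57, network 21≥8).
P3: not dominated (best price).
P4: dominated by P3 (price 18.30≤88.38, vCPUs 35≥20, network 11≥7).
P5: dominated by P6 (price 47.90≤107.46, vCPUs 60≥13, network 21≥17).
P6: not dominated.
P7: dominated by P6 (price 47.90≤60.89, vCPUs 60≥10, network 21≥17).
P8: not dominated.
P9: not dominated (best vCPUs).
P10: not dominated (best network).
P11: not dominated.
P12: dominated by P6 (price 47.90≤61.95, vCPUs 60≥14, network 21≥21).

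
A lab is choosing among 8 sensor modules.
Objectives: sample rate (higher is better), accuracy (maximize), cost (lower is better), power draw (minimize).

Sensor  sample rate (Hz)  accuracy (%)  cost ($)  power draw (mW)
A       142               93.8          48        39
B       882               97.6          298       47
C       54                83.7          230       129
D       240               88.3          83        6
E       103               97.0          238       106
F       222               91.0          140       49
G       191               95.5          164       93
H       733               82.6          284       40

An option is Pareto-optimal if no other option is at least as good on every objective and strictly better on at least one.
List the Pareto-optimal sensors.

A, B, D, E, F, G, H

A: not dominated (best cost).
B: not dominated (best sample rate).
C: dominated by A (sample rate 142≥54, accuracy 93.8≥83.7, cost 48≤230, power draw 39≤129).
D: not dominated (best power draw).
E: not dominated.
F: not dominated.
G: not dominated.
H: not dominated.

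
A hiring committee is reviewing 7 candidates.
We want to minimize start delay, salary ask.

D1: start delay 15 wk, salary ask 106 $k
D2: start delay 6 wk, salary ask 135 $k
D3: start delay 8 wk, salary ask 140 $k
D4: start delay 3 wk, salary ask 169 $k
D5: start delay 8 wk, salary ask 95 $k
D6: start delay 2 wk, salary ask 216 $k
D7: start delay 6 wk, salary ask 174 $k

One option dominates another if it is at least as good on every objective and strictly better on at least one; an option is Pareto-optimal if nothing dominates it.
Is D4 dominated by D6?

No

D6 vs D4: D6 is worse on salary ask (216 vs 169), so it does not dominate D4.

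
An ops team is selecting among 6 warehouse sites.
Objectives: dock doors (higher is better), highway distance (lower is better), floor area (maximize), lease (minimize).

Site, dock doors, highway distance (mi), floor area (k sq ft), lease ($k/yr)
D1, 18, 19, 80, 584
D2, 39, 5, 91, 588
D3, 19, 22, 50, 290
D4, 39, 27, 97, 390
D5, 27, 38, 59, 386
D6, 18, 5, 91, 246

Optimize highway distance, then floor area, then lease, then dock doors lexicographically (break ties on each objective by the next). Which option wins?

First minimize highway distance: best is 5, kept {D2, D6}.
Then maximize floor area: best is 91, kept {D2, D6}.
Then minimize lease: best is 246, kept {D6}.

D6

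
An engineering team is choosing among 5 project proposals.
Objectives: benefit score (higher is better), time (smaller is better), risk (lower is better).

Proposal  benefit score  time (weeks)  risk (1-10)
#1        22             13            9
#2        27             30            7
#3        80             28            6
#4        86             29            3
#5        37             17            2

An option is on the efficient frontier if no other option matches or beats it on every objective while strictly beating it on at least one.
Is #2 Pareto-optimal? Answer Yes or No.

#3 vs #2: benefit score 80≥27, time 28≤30, risk 6≤7 — #3 is at least as good on every objective and strictly better on at least one, so #3 dominates #2.

No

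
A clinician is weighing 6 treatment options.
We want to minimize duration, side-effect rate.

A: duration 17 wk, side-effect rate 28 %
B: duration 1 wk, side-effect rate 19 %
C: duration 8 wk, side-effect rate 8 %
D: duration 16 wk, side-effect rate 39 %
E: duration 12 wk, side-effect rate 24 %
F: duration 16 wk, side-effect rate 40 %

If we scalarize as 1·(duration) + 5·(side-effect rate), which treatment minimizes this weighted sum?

A: 1·17 + 5·28 = 157
B: 1·1 + 5·19 = 96
C: 1·8 + 5·8 = 48
D: 1·16 + 5·39 = 211
E: 1·12 + 5·24 = 132
F: 1·16 + 5·40 = 216
Lowest: C at 48.

C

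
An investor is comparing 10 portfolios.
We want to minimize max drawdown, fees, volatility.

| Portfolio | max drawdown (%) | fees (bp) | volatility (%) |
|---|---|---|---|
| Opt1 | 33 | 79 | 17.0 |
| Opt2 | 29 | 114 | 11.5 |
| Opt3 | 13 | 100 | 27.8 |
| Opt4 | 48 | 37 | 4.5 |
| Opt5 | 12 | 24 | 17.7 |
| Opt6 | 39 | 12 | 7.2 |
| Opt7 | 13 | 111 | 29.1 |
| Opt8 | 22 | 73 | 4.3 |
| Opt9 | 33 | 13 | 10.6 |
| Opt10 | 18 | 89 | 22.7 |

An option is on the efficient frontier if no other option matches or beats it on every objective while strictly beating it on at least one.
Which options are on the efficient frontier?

Opt4, Opt5, Opt6, Opt8, Opt9

Opt1: dominated by Opt8 (max drawdown 22≤33, fees 73≤79, volatility 4.3≤17.0).
Opt2: dominated by Opt8 (max drawdown 22≤29, fees 73≤114, volatility 4.3≤11.5).
Opt3: dominated by Opt5 (max drawdown 12≤13, fees 24≤100, volatility 17.7≤27.8).
Opt4: not dominated.
Opt5: not dominated (best max drawdown).
Opt6: not dominated (best fees).
Opt7: dominated by Opt3 (max drawdown 13≤13, fees 100≤111, volatility 27.8≤29.1).
Opt8: not dominated (best volatility).
Opt9: not dominated.
Opt10: dominated by Opt5 (max drawdown 12≤18, fees 24≤89, volatility 17.7≤22.7).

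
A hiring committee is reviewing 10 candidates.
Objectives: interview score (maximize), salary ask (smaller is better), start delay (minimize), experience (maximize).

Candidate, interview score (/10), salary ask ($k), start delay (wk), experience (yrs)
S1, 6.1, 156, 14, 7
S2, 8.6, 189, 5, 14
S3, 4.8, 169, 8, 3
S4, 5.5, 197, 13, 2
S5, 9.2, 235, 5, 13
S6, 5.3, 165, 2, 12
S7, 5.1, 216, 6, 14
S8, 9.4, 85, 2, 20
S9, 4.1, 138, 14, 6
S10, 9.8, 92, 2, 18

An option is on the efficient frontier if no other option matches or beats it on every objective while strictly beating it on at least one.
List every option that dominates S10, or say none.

S1: worse on interview score (6.1 vs 9.8).
S2: worse on interview score (8.6 vs 9.8).
S3: worse on interview score (4.8 vs 9.8).
S4: worse on interview score (5.5 vs 9.8).
S5: worse on interview score (9.2 vs 9.8).
S6: worse on interview score (5.3 vs 9.8).
S7: worse on interview score (5.1 vs 9.8).
S8: worse on interview score (9.4 vs 9.8).
S9: worse on interview score (4.1 vs 9.8).
No option dominates S10.

none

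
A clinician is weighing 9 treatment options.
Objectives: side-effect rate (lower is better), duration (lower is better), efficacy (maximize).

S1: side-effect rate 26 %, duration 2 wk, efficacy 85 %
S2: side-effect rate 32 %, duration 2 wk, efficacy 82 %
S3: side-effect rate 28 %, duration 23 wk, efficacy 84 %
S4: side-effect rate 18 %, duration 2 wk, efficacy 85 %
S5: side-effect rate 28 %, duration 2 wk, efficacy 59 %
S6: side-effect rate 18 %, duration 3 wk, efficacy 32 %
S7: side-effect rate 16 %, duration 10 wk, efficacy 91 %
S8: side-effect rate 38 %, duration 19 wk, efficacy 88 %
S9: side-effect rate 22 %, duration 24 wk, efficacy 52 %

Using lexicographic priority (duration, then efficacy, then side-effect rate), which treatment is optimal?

S4

First minimize duration: best is 2, kept {S1, S2, S4, S5}.
Then maximize efficacy: best is 85, kept {S1, S4}.
Then minimize side-effect rate: best is 18, kept {S4}.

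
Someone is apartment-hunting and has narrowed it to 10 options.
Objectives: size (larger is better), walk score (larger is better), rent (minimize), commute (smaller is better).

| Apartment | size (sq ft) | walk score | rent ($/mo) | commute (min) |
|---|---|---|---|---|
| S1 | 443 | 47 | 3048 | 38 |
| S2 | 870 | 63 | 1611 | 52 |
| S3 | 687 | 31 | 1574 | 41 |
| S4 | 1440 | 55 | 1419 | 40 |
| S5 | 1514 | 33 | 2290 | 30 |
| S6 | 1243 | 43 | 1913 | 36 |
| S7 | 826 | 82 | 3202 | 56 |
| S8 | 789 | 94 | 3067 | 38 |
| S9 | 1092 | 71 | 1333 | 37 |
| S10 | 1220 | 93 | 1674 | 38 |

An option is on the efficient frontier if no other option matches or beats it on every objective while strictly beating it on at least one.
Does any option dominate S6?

No

S1: worse on size (443 vs 1243).
S2: worse on size (870 vs 1243).
S3: worse on size (687 vs 1243).
S4: worse on commute (40 vs 36).
S5: worse on walk score (33 vs 43).
S7: worse on size (826 vs 1243).
S8: worse on size (789 vs 1243).
S9: worse on size (1092 vs 1243).
S10: worse on size (1220 vs 1243).
No option is at least as good as S6 on every objective and strictly better on one.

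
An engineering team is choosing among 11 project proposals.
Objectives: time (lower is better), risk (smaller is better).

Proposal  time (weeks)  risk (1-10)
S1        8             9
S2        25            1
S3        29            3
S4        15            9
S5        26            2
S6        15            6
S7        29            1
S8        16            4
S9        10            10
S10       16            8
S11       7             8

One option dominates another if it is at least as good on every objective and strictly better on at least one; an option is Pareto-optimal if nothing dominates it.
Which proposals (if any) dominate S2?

none

S1: worse on risk (9 vs 1).
S3: worse on time (29 vs 25).
S4: worse on risk (9 vs 1).
S5: worse on time (26 vs 25).
S6: worse on risk (6 vs 1).
S7: worse on time (29 vs 25).
S8: worse on risk (4 vs 1).
S9: worse on risk (10 vs 1).
S10: worse on risk (8 vs 1).
S11: worse on risk (8 vs 1).
No option dominates S2.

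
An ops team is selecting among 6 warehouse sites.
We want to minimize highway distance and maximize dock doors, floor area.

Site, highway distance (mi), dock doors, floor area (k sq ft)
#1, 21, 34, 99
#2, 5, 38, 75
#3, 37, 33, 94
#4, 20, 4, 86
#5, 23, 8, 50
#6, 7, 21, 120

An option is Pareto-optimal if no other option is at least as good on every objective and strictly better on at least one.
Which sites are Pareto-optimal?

#1: not dominated.
#2: not dominated (best highway distance).
#3: dominated by #1 (highway distance 21≤37, dock doors 34≥33, floor area 99≥94).
#4: dominated by #6 (highway distance 7≤20, dock doors 21≥4, floor area 120≥86).
#5: dominated by #1 (highway distance 21≤23, dock doors 34≥8, floor area 99≥50).
#6: not dominated (best floor area).

#1, #2, #6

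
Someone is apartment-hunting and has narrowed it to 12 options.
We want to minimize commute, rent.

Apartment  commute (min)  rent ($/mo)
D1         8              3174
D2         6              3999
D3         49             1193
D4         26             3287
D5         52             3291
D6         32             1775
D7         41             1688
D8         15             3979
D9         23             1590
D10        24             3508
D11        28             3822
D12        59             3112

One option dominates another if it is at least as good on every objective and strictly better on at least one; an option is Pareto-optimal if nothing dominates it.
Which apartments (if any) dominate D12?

D3, D6, D7, D9

D3: commute 49≤59, rent 1193≤3112 — dominates D12.
D6: commute 32≤59, rent 1775≤3112 — dominates D12.
D7: commute 41≤59, rent 1688≤3112 — dominates D12.
D9: commute 23≤59, rent 1590≤3112 — dominates D12.
Others (D1, D2, D4, D5, D8, D10, D11) are each worse than D12 on at least one objective.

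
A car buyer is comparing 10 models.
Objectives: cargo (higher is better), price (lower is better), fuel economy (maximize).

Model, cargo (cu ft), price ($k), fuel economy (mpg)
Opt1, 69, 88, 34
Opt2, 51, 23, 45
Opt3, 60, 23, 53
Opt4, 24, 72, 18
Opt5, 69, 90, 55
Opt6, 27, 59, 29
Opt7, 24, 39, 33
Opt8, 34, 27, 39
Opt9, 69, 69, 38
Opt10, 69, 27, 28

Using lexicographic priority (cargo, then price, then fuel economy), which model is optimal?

Opt10

First maximize cargo: best is 69, kept {Opt1, Opt5, Opt9, Opt10}.
Then minimize price: best is 27, kept {Opt10}.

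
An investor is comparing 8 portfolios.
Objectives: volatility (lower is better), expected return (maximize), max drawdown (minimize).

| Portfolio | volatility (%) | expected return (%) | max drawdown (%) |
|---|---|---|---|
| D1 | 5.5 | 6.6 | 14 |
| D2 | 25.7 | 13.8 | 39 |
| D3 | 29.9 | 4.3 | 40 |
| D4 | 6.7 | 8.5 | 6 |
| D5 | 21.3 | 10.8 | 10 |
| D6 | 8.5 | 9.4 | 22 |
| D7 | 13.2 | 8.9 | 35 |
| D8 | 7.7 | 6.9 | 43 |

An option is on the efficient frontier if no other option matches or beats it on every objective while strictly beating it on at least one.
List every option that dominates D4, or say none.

none

D1: worse on expected return (6.6 vs 8.5).
D2: worse on volatility (25.7 vs 6.7).
D3: worse on volatility (29.9 vs 6.7).
D5: worse on volatility (21.3 vs 6.7).
D6: worse on volatility (8.5 vs 6.7).
D7: worse on volatility (13.2 vs 6.7).
D8: worse on volatility (7.7 vs 6.7).
No option dominates D4.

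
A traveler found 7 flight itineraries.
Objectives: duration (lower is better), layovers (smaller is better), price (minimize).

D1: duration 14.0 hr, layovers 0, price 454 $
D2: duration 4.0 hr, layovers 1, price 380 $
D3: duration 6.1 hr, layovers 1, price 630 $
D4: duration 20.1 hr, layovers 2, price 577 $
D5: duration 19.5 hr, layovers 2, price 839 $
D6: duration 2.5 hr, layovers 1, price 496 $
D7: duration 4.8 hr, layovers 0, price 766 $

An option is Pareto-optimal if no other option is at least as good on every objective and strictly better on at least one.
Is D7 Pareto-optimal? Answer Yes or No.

Yes

D1: worse on duration (14.0 vs 4.8).
D2: worse on layovers (1 vs 0).
D3: worse on duration (6.1 vs 4.8).
D4: worse on duration (20.1 vs 4.8).
D5: worse on duration (19.5 vs 4.8).
D6: worse on layovers (1 vs 0).
No option is at least as good as D7 on every objective and strictly better on one.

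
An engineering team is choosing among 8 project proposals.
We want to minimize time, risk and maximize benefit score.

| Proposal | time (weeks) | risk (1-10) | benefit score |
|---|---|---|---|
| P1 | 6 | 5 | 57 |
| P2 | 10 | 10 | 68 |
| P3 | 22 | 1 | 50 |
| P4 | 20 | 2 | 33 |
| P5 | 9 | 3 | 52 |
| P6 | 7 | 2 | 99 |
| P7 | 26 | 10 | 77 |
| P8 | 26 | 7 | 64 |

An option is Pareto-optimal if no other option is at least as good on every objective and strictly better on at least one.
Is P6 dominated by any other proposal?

P1: worse on risk (5 vs 2).
P2: worse on time (10 vs 7).
P3: worse on time (22 vs 7).
P4: worse on time (20 vs 7).
P5: worse on time (9 vs 7).
P7: worse on time (26 vs 7).
P8: worse on time (26 vs 7).
No option is at least as good as P6 on every objective and strictly better on one.

No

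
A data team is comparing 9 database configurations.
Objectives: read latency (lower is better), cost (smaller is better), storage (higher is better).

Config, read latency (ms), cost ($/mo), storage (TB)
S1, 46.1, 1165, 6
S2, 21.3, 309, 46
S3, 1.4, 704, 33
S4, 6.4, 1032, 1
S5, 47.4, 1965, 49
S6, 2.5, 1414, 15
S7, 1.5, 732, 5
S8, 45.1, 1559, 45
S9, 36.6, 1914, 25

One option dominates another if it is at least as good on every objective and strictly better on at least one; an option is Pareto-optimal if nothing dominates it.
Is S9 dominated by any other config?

S2 vs S9: read latency 21.3≤36.6, cost 309≤1914, storage 46≥25 — S2 is at least as good on every objective and strictly better on at least one, so S2 dominates S9.

Yes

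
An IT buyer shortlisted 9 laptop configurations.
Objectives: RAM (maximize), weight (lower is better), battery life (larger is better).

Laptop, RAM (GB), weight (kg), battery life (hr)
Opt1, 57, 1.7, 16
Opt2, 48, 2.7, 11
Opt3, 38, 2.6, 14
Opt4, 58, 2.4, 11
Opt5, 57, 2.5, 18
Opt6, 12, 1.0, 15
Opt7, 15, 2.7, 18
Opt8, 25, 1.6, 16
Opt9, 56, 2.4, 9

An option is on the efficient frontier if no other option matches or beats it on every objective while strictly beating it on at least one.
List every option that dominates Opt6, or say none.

Opt1: worse on weight (1.7 vs 1.0).
Opt2: worse on weight (2.7 vs 1.0).
Opt3: worse on weight (2.6 vs 1.0).
Opt4: worse on weight (2.4 vs 1.0).
Opt5: worse on weight (2.5 vs 1.0).
Opt7: worse on weight (2.7 vs 1.0).
Opt8: worse on weight (1.6 vs 1.0).
Opt9: worse on weight (2.4 vs 1.0).
No option dominates Opt6.

none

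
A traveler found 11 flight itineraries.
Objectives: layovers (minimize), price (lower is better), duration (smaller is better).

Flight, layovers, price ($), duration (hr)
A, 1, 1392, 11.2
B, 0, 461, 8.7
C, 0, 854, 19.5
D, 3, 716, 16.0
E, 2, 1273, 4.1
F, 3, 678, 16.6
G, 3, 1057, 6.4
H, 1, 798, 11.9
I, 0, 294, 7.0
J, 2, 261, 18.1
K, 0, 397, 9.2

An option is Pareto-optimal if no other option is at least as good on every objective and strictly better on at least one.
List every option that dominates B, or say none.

I

I: layovers 0≤0, price 294≤461, duration 7.0≤8.7 — dominates B.
Others (A, C, D, E, F, G, H, J, K) are each worse than B on at least one objective.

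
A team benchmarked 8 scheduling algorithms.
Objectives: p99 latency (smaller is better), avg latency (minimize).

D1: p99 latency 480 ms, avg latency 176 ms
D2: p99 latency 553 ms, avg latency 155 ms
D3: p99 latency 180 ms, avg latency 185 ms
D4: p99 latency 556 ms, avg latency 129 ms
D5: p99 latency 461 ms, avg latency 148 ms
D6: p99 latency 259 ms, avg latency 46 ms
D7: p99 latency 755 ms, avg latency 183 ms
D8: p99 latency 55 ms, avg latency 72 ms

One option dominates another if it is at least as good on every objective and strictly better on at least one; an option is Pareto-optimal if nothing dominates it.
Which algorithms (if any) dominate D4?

D6: p99 latency 259≤556, avg latency 46≤129 — dominates D4.
D8: p99 latency 55≤556, avg latency 72≤129 — dominates D4.
Others (D1, D2, D3, D5, D7) are each worse than D4 on at least one objective.

D6, D8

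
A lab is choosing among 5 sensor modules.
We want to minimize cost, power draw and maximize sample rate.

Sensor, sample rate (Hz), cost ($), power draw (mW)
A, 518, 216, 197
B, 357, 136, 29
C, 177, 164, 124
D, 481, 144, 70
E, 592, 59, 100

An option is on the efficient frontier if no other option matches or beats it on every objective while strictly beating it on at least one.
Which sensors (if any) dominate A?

E: sample rate 592≥518, cost 59≤216, power draw 100≤197 — dominates A.
Others (B, C, D) are each worse than A on at least one objective.

E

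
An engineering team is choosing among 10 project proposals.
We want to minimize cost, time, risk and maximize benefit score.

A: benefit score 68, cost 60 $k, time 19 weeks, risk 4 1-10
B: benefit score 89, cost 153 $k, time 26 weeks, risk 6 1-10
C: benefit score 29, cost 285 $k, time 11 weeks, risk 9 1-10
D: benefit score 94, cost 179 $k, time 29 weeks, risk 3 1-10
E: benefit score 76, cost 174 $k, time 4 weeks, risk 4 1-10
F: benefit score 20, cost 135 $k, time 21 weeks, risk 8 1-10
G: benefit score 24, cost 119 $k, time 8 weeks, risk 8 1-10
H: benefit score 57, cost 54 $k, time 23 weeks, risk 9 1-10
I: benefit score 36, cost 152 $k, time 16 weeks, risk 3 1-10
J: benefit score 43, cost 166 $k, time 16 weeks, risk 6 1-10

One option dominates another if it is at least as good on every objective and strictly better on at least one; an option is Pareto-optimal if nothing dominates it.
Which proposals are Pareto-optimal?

A: not dominated.
B: not dominated.
C: dominated by E (benefit score 76≥29, cost 174≤285, time 4≤11, risk 4≤9).
D: not dominated (best benefit score).
E: not dominated (best time).
F: dominated by A (benefit score 68≥20, cost 60≤135, time 19≤21, risk 4≤8).
G: not dominated.
H: not dominated (best cost).
I: not dominated.
J: not dominated.

A, B, D, E, G, H, I, J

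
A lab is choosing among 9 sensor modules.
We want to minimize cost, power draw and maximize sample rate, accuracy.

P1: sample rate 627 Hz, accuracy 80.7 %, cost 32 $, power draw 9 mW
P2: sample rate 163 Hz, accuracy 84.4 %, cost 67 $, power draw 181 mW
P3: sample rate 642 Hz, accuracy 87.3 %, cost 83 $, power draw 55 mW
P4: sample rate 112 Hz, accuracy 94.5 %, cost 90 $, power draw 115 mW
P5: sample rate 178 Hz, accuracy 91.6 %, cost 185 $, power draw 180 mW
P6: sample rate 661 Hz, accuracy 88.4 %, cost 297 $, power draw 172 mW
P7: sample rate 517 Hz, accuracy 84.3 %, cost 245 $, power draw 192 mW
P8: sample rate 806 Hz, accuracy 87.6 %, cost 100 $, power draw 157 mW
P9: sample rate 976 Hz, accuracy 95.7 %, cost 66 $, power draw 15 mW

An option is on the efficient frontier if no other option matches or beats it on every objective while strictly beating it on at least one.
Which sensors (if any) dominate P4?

P9

P9: sample rate 976≥112, accuracy 95.7≥94.5, cost 66≤90, power draw 15≤115 — dominates P4.
Others (P1, P2, P3, P5, P6, P7, P8) are each worse than P4 on at least one objective.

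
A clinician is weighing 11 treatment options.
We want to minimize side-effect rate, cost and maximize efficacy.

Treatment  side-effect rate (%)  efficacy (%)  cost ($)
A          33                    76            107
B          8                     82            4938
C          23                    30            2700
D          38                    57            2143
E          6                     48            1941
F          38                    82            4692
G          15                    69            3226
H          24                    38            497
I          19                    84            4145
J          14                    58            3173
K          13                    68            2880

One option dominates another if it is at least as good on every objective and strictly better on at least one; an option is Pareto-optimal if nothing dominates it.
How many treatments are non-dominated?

7

A: not dominated (best cost).
B: not dominated.
C: dominated by E (side-effect rate 6≤23, efficacy 48≥30, cost 1941≤2700).
D: dominated by A (side-effect rate 33≤38, efficacy 76≥57, cost 107≤2143).
E: not dominated (best side-effect rate).
F: dominated by I (side-effect rate 19≤38, efficacy 84≥82, cost 4145≤4692).
G: not dominated.
H: not dominated.
I: not dominated (best efficacy).
J: dominated by K (side-effect rate 13≤14, efficacy 68≥58, cost 2880≤3173).
K: not dominated.
Pareto-optimal: A, B, E, G, H, I, K → 7.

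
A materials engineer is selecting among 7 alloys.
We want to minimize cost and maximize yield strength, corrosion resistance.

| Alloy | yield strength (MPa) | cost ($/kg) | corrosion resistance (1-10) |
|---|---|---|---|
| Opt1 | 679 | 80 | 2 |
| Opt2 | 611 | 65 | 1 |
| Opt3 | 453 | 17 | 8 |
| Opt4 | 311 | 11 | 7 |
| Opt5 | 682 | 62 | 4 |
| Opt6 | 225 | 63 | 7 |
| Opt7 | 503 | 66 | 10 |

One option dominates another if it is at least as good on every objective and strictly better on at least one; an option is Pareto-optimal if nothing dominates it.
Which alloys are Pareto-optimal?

Opt1: dominated by Opt5 (yield strength 682≥679, cost 62≤80, corrosion resistance 4≥2).
Opt2: dominated by Opt5 (yield strength 682≥611, cost 62≤65, corrosion resistance 4≥1).
Opt3: not dominated.
Opt4: not dominated (best cost).
Opt5: not dominated (best yield strength).
Opt6: dominated by Opt3 (yield strength 453≥225, cost 17≤63, corrosion resistance 8≥7).
Opt7: not dominated (best corrosion resistance).

Opt3, Opt4, Opt5, Opt7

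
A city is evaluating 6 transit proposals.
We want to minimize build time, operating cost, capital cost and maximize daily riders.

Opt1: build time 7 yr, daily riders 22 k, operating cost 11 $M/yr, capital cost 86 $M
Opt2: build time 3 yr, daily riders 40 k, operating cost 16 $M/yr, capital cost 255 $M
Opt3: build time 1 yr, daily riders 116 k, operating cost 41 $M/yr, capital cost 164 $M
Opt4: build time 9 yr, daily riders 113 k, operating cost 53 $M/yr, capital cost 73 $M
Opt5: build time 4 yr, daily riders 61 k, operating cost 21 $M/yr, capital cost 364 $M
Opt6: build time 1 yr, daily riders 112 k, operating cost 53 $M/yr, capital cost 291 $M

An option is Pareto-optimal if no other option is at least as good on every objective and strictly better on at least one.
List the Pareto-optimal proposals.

Opt1: not dominated (best operating cost).
Opt2: not dominated.
Opt3: not dominated (best daily riders).
Opt4: not dominated (best capital cost).
Opt5: not dominated.
Opt6: dominated by Opt3 (build time 1≤1, daily riders 116≥112, operating cost 41≤53, capital cost 164≤291).

Opt1, Opt2, Opt3, Opt4, Opt5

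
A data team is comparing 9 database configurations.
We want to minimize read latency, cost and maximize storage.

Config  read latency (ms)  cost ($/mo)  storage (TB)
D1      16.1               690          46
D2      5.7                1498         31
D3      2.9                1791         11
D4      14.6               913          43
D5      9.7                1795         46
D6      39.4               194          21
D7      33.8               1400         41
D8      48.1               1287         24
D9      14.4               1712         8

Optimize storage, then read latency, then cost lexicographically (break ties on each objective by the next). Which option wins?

D5

First maximize storage: best is 46, kept {D1, D5}.
Then minimize read latency: best is 9.7, kept {D5}.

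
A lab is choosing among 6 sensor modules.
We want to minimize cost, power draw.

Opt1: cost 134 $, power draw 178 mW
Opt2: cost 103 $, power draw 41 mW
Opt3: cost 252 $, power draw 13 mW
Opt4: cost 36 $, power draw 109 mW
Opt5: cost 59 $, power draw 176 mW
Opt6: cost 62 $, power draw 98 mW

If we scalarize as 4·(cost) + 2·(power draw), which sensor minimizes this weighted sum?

Opt1: 4·134 + 2·178 = 892
Opt2: 4·103 + 2·41 = 494
Opt3: 4·252 + 2·13 = 1034
Opt4: 4·36 + 2·109 = 362
Opt5: 4·59 + 2·176 = 588
Opt6: 4·62 + 2·98 = 444
Lowest: Opt4 at 362.

Opt4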